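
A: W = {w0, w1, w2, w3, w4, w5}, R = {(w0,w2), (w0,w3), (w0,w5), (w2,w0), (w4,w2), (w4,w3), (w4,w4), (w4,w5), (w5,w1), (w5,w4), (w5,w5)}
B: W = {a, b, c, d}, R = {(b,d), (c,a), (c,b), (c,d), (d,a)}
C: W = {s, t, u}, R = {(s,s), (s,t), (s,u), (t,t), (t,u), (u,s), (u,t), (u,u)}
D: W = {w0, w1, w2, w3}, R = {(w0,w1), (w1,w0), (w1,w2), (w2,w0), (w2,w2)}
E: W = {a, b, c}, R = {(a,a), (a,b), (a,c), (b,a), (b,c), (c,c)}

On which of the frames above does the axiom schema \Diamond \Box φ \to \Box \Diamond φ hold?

C, E

The schema corresponds to convergence: \forall x \forall y \forall z (Rxy \wedge Rxz \to \exists w (Ryw \wedge Rzw)).
A: fails — Rw0w5 and Rw0w2 but w5 and w2 have no common successor.
B: fails — Rcd and Rcb but d and b have no common successor.
C: holds.
D: fails — Rw1w2 and Rw1w0 but w2 and w0 have no common successor.
E: holds.
Valid on: C, E.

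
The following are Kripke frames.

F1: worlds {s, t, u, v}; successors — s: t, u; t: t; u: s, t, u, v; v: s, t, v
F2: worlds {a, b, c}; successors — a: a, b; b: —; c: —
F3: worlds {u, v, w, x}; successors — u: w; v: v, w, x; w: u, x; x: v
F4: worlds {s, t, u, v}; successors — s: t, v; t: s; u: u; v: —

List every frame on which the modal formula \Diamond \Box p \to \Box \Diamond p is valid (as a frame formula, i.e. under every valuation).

Frame correspondent (Sahlqvist): \forall x \forall y \forall z (Rxy \wedge Rxz \to \exists w (Ryw \wedge Rzw)) — i.e. convergence.
F1: holds.
F2: fails — Raa and Rab but a and b have no common successor.
F3: fails — Rvw and Rvx but w and x have no common successor.
F4: fails — Rsv and Rsv but v and v have no common successor.
Valid on: F1.

F1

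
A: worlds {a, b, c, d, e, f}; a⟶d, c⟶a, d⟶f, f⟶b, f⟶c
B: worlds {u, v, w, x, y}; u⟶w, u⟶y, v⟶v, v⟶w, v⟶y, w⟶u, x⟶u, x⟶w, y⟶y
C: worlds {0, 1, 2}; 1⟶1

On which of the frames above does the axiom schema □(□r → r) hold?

Frame correspondent (Sahlqvist): ∀x ∀y (Rxy → Ryy) — i.e. shift-reflexivity.
A: fails — Rfc but not Rcc.
B: fails — Rxw but not Rww.
C: ✓.

C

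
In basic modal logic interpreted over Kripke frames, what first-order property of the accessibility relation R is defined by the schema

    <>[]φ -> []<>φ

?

Suppose ◇□φ→□◇φ is valid. Take Rxy, Rxz and set V(φ)={w : Ryw}. Then □φ at y so ◇□φ at x, so □◇φ at x, so ◇φ at z, giving w with Rzw and Ryw.
Conversely, on a frame with convergence the schema holds at every world under every valuation.
Frame condition: forall x forall y forall z (Rxy & Rxz -> exists w (Ryw & Rzw)).

convergence: forall x forall y forall z (Rxy & Rxz -> exists w (Ryw & Rzw))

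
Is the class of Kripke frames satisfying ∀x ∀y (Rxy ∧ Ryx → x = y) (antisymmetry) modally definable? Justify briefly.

No

Modal frame validity is preserved under surjective bounded morphisms.
The 6-cycle (worlds a,b,c,d,e,f with a→b→c→d→e→f→a) is antisymmetric. Sending even-indexed worlds to s and odd-indexed worlds to t is a surjective bounded morphism onto the two-world frame with s↔t, which is not antisymmetric.
So no modal formula (or set of formulas) defines exactly the antisymmetric frames.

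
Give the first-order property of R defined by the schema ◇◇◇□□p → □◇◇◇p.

This is a Sahlqvist (Geach-type) schema ◇^3□^2p → □^1◇^3p.
Minimal-valuation argument: fix x; take any y with xR^3y and any z with xR^1z. Set V(p) to the set of worlds R-reachable from y in exactly 2 steps. Then □^2p holds at y, so the antecedent holds at x; validity forces ◇^3p at z, giving a w with zR^3w and yR^2w.
First-order correspondent: ∀x ∀y ∀z ((xR³y ∧ xRz) → ∃w (yR²w ∧ zR³w)).

∀x ∀y ∀z ((xR³y ∧ xRz) → ∃w (yR²w ∧ zR³w))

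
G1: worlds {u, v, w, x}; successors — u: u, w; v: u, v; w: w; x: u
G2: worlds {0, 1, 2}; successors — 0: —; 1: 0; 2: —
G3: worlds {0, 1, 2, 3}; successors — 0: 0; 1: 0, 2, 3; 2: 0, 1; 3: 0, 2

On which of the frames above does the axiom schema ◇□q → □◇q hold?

The schema corresponds to convergence: ∀x ∀y ∀z (Rxy ∧ Rxz → ∃w (Ryw ∧ Rzw)).
G1: condition met.
G2: fails — R10 and R10 but 0 and 0 have no common successor.
G3: condition met.

G1, G3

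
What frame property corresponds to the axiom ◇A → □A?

partial functionality

Suppose ◇A→□A is valid. Take Rxy, Rxz and set V(A)={y}. Then ◇A at x, so □A at x, so A at z, i.e. z=y.
Conversely, on a frame with partial functionality the schema holds at every world under every valuation.
Frame condition: ∀x ∀y ∀z (Rxy ∧ Rxz → y = z).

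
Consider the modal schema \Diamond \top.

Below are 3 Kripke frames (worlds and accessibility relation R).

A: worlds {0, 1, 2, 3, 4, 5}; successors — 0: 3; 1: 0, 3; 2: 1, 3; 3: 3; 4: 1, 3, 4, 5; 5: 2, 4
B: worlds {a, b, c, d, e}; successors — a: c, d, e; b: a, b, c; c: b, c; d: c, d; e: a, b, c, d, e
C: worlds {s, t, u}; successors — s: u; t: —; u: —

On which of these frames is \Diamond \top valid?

A, B

The schema corresponds to seriality: \forall x \exists y Rxy.
A: condition met.
B: condition met.
C: fails — world t has no successor.
Valid on: A, B.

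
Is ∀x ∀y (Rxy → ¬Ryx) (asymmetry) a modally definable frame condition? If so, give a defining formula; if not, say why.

Modal frame validity is preserved under surjective bounded morphisms.
The 5-cycle (worlds w0,w1,w2,w3,w4 with w0→w1→w2→w3→w4→w0) is asymmetric. Mapping every world to a single reflexive point • is a surjective bounded morphism, and the reflexive point is not asymmetric (R•• but asymmetry requires ¬R••).
So the class is not modally definable.

No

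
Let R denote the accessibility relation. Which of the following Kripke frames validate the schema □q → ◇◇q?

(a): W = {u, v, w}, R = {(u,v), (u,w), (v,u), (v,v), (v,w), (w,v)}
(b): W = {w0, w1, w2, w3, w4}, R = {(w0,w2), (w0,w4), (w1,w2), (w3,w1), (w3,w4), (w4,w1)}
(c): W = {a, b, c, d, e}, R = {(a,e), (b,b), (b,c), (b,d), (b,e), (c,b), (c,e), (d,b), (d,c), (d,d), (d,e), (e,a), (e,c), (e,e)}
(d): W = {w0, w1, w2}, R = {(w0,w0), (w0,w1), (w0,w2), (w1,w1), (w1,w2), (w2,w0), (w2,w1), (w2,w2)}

This is the axiom for a generalized confluence (Geach) condition; its first-order frame correspondent is ∀x ∃w (xRw ∧ xR²w).
(a): holds.
(b): fails — at w0 but no w with w0Rw and w0R²w.
(c): holds.
(d): holds.

(a), (c), (d)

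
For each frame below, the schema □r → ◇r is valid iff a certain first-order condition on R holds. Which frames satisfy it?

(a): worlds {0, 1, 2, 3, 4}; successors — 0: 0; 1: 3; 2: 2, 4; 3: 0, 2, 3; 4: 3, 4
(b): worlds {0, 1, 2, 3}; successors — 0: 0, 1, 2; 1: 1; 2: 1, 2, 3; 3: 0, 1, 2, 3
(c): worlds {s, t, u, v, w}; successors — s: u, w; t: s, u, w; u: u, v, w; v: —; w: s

(a), (b)

This is the axiom for seriality; its first-order frame correspondent is ∀x ∃y Rxy.
(a): ✓.
(b): ✓.
(c): fails — world v has no successor.
Valid on: (a), (b).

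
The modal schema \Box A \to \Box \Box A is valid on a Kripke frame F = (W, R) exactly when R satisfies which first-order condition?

Transitivity

This schema is the 4 axiom.
Its frame correspondent is transitivity — \forall x \forall y \forall z (Rxy \wedge Ryz \to Rxz).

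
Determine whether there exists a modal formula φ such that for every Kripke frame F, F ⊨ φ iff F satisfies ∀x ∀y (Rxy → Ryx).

Yes — defined by r → □◇r

Yes: it is symmetry, defined by the B schema r → □◇r.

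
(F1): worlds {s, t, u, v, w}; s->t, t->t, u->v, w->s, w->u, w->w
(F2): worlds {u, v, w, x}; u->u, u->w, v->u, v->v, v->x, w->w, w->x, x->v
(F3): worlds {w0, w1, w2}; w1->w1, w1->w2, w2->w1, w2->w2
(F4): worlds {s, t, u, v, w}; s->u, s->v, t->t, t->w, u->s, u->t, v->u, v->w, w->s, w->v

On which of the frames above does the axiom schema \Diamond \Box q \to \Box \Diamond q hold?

(F3)

This is the axiom for convergence; its first-order frame correspondent is \forall x \forall y \forall z (Rxy \wedge Rxz \to \exists w (Ryw \wedge Rzw)).
(F1): fails — Ruv and Ruv but v and v have no common successor.
(F2): fails — Rvu and Rvx but u and x have no common successor.
(F3): holds.
(F4): fails — Rsv and Rsu but v and u have no common successor.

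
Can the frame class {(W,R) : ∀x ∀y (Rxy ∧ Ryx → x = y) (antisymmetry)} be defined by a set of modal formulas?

No — not modally definable

Any modally definable frame class is closed under surjective bounded morphisms.
The 6-cycle (worlds a,b,c,d,e,f with a→b→c→d→e→f→a) is antisymmetric. Sending even-indexed worlds to • and odd-indexed worlds to ∘ is a surjective bounded morphism onto the two-world frame with •↔∘, which is not antisymmetric.
So no modal formula (or set of formulas) defines exactly the antisymmetric frames.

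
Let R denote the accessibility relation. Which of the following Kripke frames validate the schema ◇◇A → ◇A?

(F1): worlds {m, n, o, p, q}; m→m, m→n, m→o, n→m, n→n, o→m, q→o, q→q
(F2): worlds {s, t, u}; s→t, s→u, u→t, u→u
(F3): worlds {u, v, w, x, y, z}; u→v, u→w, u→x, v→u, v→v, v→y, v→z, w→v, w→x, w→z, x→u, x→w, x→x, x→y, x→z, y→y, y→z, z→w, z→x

Frame correspondent (Sahlqvist): ∀x ∀y ∀z (Rxy ∧ Ryz → Rxz) — i.e. transitivity.
(F1): fails — Rom and Rmo but not Roo.
(F2): ✓.
(F3): fails — Ruv and Rvz but not Ruz.

(F2)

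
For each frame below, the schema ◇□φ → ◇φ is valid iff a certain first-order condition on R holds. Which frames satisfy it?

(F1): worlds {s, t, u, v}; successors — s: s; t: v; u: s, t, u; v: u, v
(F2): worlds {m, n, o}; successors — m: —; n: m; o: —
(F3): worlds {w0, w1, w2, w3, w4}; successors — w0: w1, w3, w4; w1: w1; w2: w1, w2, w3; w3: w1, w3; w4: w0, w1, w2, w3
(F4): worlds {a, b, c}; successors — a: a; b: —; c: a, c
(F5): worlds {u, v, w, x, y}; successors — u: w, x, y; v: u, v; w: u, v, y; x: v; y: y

Frame correspondent (Sahlqvist): ∀x ∀y (xRy → ∃w (yRw ∧ xRw)) — i.e. a generalized confluence (Geach) condition.
(F1): fails — uRt but no w with tRw and uRw.
(F2): fails — nRm but no w with mRw and nRw.
(F3): holds.
(F4): holds.
(F5): fails — uRx but no t with xRt and uRt.

(F3), (F4)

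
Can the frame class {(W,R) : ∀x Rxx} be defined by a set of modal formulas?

Yes — defined by □q → q

Yes: it is reflexivity, defined by the T schema □q → q.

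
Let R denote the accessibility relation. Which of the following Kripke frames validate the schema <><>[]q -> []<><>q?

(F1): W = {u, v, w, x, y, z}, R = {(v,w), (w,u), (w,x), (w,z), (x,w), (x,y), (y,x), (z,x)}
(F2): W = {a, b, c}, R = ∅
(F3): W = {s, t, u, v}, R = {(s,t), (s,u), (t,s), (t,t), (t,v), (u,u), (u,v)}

Frame correspondent (Sahlqvist): forall x forall y forall z ((x R^2 y & xRz) -> exists w (yRw & z R^2 w)) — i.e. a generalized confluence (Geach) condition.
(F1): fails — vR²u, vRw but no t with uRt and wR²t.
(F2): condition met.
(F3): fails — sR²v, sRt but no w with vRw and tR²w.
Valid on: (F2).

(F2)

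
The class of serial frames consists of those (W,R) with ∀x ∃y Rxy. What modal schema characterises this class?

A defining formula is □q → ◇q (the D axiom).
Suppose □q→◇q is valid. At any x set V(q)=W. Then □q at x, so ◇q at x, so x has a successor.

□q → ◇q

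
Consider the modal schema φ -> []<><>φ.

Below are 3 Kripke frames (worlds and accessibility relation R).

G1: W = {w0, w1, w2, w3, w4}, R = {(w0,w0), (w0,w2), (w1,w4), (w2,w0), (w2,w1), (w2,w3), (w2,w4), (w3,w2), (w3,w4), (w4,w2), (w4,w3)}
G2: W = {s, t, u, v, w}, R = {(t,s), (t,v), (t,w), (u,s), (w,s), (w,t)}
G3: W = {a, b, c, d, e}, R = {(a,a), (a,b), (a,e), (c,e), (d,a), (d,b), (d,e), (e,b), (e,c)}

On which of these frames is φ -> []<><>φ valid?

G1

The schema corresponds to a generalized confluence (Geach) condition: forall x forall z (xRz -> exists w (x = w & z R^2 w)).
G1: ✓.
G2: fails — tRs but no w* with t=w* and sR²w*.
G3: fails — aRb but no w with a=w and bR²w.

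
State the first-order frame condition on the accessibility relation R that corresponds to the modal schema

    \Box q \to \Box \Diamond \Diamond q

This is a Sahlqvist (Geach-type) schema ◇^0□^1q → □^1◇^2q.
Minimal-valuation argument: fix x; take any y with xR^0y and any z with xR^1z. Set V(q) to the set of worlds R-reachable from y in exactly 1 step. Then □^1q holds at y, so the antecedent holds at x; validity forces ◇^2q at z, giving a w with zR^2w and yR^1w.
First-order correspondent: \forall x \forall z (xRz \to \exists w (xRw \wedge z R^2 w)).

\forall x \forall z (xRz \to \exists w (xRw \wedge z R^2 w))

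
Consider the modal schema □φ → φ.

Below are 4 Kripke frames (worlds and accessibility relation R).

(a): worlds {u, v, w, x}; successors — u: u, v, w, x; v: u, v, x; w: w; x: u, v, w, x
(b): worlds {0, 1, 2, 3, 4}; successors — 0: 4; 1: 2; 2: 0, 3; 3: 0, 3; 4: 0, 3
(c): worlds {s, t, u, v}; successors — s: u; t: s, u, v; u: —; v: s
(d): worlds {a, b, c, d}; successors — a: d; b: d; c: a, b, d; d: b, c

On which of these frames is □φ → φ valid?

The schema corresponds to reflexivity: ∀x Rxx.
(a): satisfies the condition.
(b): fails — world 0 does not see itself.
(c): fails — world s does not see itself.
(d): fails — world a does not see itself.

(a)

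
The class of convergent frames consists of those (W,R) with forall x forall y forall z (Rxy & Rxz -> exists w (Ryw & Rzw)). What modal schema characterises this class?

◇□q → □◇q

A defining formula is ◇□q → □◇q (the .2 axiom).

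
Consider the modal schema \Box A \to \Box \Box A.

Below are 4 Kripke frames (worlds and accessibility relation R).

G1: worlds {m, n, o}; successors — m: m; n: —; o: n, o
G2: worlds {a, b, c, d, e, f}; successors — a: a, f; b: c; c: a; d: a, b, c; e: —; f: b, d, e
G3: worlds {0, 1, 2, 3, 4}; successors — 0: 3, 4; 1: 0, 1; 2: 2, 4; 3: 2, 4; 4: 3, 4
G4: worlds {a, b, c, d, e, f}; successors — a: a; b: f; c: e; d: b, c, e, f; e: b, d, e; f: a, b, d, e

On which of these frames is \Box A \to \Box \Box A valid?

G1

The schema corresponds to transitivity: \forall x \forall y \forall z (Rxy \wedge Ryz \to Rxz).
G1: satisfies the condition.
G2: fails — Rbc and Rca but not Rba.
G3: fails — R10 and R04 but not R14.
G4: fails — Reb and Rbf but not Ref.
Valid on: G1.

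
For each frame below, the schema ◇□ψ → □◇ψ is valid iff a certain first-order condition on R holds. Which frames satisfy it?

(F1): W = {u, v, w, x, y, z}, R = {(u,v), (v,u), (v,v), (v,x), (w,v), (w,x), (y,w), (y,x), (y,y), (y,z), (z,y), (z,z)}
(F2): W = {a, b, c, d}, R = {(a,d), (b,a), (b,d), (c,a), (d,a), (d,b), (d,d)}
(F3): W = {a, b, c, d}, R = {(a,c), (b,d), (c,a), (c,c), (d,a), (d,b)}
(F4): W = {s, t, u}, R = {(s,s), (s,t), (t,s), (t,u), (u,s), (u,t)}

Frame correspondent (Sahlqvist): ∀x ∀y ∀z (Rxy ∧ Rxz → ∃w (Ryw ∧ Rzw)) — i.e. convergence.
(F1): fails — Rvv and Rvx but v and x have no common successor.
(F2): holds.
(F3): fails — Rdb and Rda but b and a have no common successor.
(F4): holds.
Valid on: (F2), (F4).

(F2), (F4)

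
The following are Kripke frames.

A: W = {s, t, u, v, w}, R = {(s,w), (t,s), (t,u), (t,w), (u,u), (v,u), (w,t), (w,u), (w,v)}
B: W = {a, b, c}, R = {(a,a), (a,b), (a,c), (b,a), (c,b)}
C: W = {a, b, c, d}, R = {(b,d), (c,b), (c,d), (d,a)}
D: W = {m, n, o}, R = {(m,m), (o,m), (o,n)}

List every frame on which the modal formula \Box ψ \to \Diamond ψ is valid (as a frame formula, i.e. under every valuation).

Frame correspondent (Sahlqvist): \forall x \exists y Rxy — i.e. seriality.
A: condition met.
B: condition met.
C: fails — world a has no successor.
D: fails — world n has no successor.
Valid on: A, B.

A, B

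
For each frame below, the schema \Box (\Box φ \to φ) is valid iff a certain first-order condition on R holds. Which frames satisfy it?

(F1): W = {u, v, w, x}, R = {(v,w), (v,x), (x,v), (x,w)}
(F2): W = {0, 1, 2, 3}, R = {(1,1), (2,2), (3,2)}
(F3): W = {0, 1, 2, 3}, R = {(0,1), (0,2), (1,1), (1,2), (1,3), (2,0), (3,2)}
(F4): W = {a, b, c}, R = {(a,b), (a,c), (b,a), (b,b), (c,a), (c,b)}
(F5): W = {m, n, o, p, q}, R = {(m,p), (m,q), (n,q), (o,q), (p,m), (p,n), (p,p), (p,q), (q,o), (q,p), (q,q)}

The schema corresponds to shift-reflexivity: \forall x \forall y (Rxy \to Ryy).
(F1): fails — Rxw but not Rww.
(F2): satisfies the condition.
(F3): fails — R32 but not R22.
(F4): fails — Rba but not Raa.
(F5): fails — Rpm but not Rmm.

(F2)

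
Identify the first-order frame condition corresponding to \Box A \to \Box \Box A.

Suppose □A→□□A is valid. Take Rxy, Ryz and set V(A)={w : Rxw}. Then □A at x, so □□A at x, so □A at y, so A at z, i.e. Rxz.

transitivity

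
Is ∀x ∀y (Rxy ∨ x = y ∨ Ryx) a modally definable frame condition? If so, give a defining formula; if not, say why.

Any modally definable frame class is closed under disjoint unions.
Take 2 disjoint single-world reflexive frames: each is trivially connected, but their disjoint union has 2 worlds with no edge between distinct components, so it is not connected.
So no modal formula (or set of formulas) defines exactly the connected frames.

No — not modally definable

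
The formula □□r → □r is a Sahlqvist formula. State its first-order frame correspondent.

Density

Suppose □□r→□r is valid. Take Rxy and set V(r)={w : xR²w}. Then □□r at x, so □r at x, so r at y, i.e. ∃z(Rxz∧Rzy).
Conversely, any frame satisfying ∀x ∀y (Rxy → ∃z (Rxz ∧ Rzy)) validates the schema.
So the correspondent is density.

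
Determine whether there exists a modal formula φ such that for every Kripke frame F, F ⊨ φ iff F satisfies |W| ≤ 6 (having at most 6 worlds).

Any modally definable frame class is closed under disjoint unions.
Any modal formula valid on each of 7 disjoint one-world frames is valid on their disjoint union (validity is preserved under disjoint unions). Each one-world frame has |W|=1≤6, but the union has |W|=7.
So no modal formula (or set of formulas) defines exactly the |W|≤6 frames.

Not definable by any modal formula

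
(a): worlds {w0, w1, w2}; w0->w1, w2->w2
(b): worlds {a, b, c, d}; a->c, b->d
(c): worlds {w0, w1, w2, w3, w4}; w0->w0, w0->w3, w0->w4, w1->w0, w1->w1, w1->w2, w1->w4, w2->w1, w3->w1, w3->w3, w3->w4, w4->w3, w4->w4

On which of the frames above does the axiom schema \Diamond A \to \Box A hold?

(a), (b)

The schema corresponds to partial functionality: \forall x \forall y \forall z (Rxy \wedge Rxz \to y = z).
(a): ✓.
(b): ✓.
(c): fails — w0 sees both w0 and w3.
Valid on: (a), (b).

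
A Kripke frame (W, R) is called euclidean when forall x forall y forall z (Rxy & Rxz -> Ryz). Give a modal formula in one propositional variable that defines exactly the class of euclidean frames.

◇s → □◇s

A defining formula is ◇s → □◇s (the 5 axiom).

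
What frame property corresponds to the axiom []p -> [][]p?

transitivity: forall x forall y forall z (Rxy & Ryz -> Rxz)

Suppose □p→□□p is valid. Take Rxy, Ryz and set V(p)={w : Rxw}. Then □p at x, so □□p at x, so □p at y, so p at z, i.e. Rxz.
Conversely, on a frame with transitivity the schema holds at every world under every valuation.
So the correspondent is transitivity.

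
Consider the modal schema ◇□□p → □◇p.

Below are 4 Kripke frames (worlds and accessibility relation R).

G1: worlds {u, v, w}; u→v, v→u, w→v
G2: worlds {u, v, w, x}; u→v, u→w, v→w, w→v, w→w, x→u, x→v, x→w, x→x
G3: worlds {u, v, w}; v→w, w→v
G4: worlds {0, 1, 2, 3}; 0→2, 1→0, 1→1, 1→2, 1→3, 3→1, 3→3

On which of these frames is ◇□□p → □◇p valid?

G2

The schema corresponds to a generalized confluence (Geach) condition: ∀x ∀y ∀z ((xRy ∧ xRz) → ∃w (yR²w ∧ zRw)).
G1: fails — uRv, uRv but no t with vR²t and vRt.
G2: holds.
G3: fails — vRw, vRw but no t with wR²t and wRt.
G4: fails — 0R2, 0R2 but no w with 2R²w and 2Rw.
Valid on: G2.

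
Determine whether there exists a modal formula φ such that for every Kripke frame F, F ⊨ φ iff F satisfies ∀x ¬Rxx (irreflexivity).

Not definable by any modal formula

Any modally definable frame class is closed under surjective bounded morphisms.
The 3-cycle (worlds a,b,c with a→b→c→a) is irreflexive, and the map sending every world to a single reflexive point • is a surjective bounded morphism (forth: every edge maps to (•,•); back: every world has a successor). So any modal formula valid on the 3-cycle is also valid on the reflexive point, which is not irreflexive.
So no modal formula (or set of formulas) defines exactly the irreflexive frames.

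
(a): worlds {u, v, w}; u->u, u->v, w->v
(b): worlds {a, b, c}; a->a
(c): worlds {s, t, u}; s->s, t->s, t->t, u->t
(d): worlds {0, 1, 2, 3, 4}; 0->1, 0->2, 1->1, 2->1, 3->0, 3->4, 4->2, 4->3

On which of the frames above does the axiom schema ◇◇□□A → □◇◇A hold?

Frame correspondent (Sahlqvist): ∀x ∀y ∀z ((xR²y ∧ xRz) → ∃w (yR²w ∧ zR²w)) — i.e. a generalized confluence (Geach) condition.
(a): fails — uR²u, uRv but no t with uR²t and vR²t.
(b): holds.
(c): holds.
(d): holds.
Valid on: (b), (c), (d).

(b), (c), (d)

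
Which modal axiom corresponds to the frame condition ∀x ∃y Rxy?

This is seriality; the standard corresponding axiom is D: □r → ◇r.

□r → ◇r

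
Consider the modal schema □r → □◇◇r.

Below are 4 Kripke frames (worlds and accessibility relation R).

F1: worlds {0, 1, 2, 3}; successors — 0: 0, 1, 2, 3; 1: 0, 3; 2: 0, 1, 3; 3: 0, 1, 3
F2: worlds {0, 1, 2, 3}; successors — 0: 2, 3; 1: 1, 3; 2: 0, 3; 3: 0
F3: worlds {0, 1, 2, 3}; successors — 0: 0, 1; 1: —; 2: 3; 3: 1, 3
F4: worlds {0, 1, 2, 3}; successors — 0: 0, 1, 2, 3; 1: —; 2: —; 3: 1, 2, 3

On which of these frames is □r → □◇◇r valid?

F1, F2

This is the axiom for a generalized confluence (Geach) condition; its first-order frame correspondent is ∀x ∀z (xRz → ∃w (xRw ∧ zR²w)).
F1: satisfies the condition.
F2: satisfies the condition.
F3: fails — 0R1 but no w with 0Rw and 1R²w.
F4: fails — 0R1 but no w with 0Rw and 1R²w.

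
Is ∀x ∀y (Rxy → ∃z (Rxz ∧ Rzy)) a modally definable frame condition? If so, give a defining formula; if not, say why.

The condition is density. A defining modal formula is □□q → □q.

Definable; □□q → □q defines it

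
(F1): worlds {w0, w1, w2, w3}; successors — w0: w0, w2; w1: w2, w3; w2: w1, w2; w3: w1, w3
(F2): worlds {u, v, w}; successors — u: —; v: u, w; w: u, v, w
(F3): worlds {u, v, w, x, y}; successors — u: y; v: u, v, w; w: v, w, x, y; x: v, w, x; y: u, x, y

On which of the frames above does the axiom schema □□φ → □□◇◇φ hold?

(F1), (F3)

Frame correspondent (Sahlqvist): ∀x ∀z (xR²z → ∃w (xR²w ∧ zR²w)) — i.e. a generalized confluence (Geach) condition.
(F1): holds.
(F2): fails — vR²u but no t with vR²t and uR²t.
(F3): holds.
Valid on: (F1), (F3).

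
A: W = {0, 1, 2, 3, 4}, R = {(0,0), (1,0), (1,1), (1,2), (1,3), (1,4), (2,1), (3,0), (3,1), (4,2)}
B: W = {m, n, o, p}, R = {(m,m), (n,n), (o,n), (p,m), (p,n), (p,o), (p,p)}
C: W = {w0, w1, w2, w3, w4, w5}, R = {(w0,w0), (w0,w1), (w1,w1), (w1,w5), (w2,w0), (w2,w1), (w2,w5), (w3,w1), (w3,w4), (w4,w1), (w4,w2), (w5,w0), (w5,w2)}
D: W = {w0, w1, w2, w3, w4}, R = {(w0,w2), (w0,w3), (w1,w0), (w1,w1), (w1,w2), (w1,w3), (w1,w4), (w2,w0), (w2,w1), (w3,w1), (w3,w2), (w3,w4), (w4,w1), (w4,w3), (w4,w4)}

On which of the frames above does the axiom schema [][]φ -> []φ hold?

This is the axiom for density; its first-order frame correspondent is forall x forall y (Rxy -> exists z (Rxz & Rzy)).
A: fails — R42 but no z with R4z and Rz2.
B: holds.
C: fails — Rw5w2 but no z with Rw5z and Rzw2.
D: fails — Rw0w3 but no z with Rw0z and Rzw3.

B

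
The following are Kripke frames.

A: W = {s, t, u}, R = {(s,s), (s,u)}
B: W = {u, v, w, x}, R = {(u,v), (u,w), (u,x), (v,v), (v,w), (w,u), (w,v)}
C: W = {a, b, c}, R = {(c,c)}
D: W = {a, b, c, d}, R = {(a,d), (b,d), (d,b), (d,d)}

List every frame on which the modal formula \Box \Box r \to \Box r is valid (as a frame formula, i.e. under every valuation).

A, C, D

Frame correspondent (Sahlqvist): \forall x \forall y (Rxy \to \exists z (Rxz \wedge Rzy)) — i.e. density.
A: holds.
B: fails — Rwu but no z with Rwz and Rzu.
C: holds.
D: holds.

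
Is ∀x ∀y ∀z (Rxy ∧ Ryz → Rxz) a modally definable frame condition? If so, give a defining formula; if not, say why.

The condition is transitivity. A defining modal formula is □q → □□q.

Yes — defined by □q → □□q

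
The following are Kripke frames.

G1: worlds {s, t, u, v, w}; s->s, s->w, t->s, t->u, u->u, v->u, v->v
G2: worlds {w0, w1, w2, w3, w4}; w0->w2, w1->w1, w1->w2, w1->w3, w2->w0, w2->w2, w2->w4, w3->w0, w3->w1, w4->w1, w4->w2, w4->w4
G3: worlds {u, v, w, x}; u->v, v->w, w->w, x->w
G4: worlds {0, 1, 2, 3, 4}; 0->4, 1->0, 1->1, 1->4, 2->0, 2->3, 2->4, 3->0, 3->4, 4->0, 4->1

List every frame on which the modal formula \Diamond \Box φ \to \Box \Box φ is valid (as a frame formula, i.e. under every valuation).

G3

The schema corresponds to a generalized confluence (Geach) condition: \forall x \forall y \forall z ((xRy \wedge x R^2 z) \to \exists w (yRw \wedge z = w)).
G1: fails — sRw, sR²s but no w* with wRw* and s=w*.
G2: fails — w1Rw1, w1R²w0 but no w with w1Rw and w0=w.
G3: ✓.
G4: fails — 1R0, 1R²0 but no w with 0Rw and 0=w.
Valid on: G3.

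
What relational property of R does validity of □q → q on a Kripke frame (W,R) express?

Suppose □q→q is valid. At any x set V(q)={w : Rxw}. Then □q holds at x, so q holds at x, i.e. Rxx.
The converse is a direct semantic check.
So the correspondent is reflexivity.

reflexivity: ∀x Rxx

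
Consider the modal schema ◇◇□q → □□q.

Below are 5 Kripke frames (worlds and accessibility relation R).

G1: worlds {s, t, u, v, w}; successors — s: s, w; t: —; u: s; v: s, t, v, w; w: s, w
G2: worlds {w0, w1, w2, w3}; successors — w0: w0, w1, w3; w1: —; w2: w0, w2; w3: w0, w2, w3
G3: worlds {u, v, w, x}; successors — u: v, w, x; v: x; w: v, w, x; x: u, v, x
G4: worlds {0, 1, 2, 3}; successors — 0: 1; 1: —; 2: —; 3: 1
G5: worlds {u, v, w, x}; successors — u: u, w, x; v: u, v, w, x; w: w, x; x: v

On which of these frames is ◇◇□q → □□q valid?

This is the axiom for a generalized confluence (Geach) condition; its first-order frame correspondent is ∀x ∀y ∀z ((xR²y ∧ xR²z) → ∃w (yRw ∧ z = w)).
G1: fails — vR²s, vR²t but no w* with sRw* and t=w*.
G2: fails — w0R²w0, w0R²w2 but no w with w0Rw and w2=w.
G3: fails — uR²u, uR²u but no t with uRt and u=t.
G4: condition met.
G5: fails — uR²u, uR²v but no t with uRt and v=t.

G4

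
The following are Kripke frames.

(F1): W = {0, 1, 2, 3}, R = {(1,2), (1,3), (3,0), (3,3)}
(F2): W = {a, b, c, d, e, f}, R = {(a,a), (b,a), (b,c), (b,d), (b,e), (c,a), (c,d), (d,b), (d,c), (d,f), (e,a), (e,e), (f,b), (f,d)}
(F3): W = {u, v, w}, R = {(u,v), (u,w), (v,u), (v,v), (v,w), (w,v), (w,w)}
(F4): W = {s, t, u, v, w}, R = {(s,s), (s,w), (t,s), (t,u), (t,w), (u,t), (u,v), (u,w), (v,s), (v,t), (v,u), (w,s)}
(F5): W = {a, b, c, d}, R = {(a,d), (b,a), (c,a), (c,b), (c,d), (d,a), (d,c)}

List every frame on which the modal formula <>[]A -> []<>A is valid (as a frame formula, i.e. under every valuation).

The schema corresponds to convergence: forall x forall y forall z (Rxy & Rxz -> exists w (Ryw & Rzw)).
(F1): fails — R12 and R12 but 2 and 2 have no common successor.
(F2): fails — Rbc and Rbd but c and d have no common successor.
(F3): holds.
(F4): fails — Rtw and Rtu but w and u have no common successor.
(F5): fails — Rcd and Rca but d and a have no common successor.

(F3)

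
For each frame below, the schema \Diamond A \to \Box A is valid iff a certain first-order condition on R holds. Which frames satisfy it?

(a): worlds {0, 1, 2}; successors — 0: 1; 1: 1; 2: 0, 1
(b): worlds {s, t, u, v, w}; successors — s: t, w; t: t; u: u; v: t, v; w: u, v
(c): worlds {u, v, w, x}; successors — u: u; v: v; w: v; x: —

This is the axiom for partial functionality; its first-order frame correspondent is \forall x \forall y \forall z (Rxy \wedge Rxz \to y = z).
(a): fails — 2 sees both 0 and 1.
(b): fails — s sees both t and w.
(c): ✓.

(c)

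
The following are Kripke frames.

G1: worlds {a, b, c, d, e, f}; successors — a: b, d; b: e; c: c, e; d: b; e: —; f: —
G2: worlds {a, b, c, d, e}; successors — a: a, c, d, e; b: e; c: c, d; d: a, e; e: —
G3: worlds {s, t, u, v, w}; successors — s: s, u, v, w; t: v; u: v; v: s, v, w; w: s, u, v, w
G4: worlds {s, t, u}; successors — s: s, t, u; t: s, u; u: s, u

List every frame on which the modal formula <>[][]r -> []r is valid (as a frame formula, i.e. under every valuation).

G4

Frame correspondent (Sahlqvist): forall x forall y forall z ((xRy & xRz) -> exists w (y R^2 w & z = w)) — i.e. a generalized confluence (Geach) condition.
G1: fails — aRb, aRb but no w with bR²w and b=w.
G2: fails — aRe, aRa but no w with eR²w and a=w.
G3: fails — sRu, sRu but no w* with uR²w* and u=w*.
G4: satisfies the condition.
Valid on: G4.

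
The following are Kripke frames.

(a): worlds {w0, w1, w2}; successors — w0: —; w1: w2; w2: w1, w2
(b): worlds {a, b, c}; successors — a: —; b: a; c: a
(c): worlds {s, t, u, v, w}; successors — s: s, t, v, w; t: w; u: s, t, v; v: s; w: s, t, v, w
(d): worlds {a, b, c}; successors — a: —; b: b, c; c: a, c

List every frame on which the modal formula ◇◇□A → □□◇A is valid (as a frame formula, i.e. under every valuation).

Frame correspondent (Sahlqvist): ∀x ∀y ∀z ((xR²y ∧ xR²z) → ∃w (yRw ∧ zRw)) — i.e. a generalized confluence (Geach) condition.
(a): holds.
(b): holds.
(c): fails — sR²t, sR²v but no w* with tRw* and vRw*.
(d): fails — bR²a, bR²a but no w with aRw and aRw.
Valid on: (a), (b).

(a), (b)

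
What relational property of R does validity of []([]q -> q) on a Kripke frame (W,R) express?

Suppose □(□q→q) is valid. Take Rxy and set V(q)={w : Ryw}. Then at y, □q holds; since □(□q→q) at x, □q→q at y, so q at y, i.e. Ryy.
The converse is a direct semantic check.
So the correspondent is shift-reflexivity.

shift-reflexivity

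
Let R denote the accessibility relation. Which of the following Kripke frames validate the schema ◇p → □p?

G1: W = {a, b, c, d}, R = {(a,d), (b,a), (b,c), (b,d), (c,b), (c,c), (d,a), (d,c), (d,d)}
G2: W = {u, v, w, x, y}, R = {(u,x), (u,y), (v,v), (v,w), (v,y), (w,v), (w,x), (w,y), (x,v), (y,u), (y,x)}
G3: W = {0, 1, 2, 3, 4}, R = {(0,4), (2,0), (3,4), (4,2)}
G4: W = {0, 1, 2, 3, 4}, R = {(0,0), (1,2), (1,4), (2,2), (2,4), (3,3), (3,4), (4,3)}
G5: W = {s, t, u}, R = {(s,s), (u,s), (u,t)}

G3

Frame correspondent (Sahlqvist): ∀x ∀y ∀z (Rxy ∧ Rxz → y = z) — i.e. partial functionality.
G1: fails — b sees both a and c.
G2: fails — u sees both x and y.
G3: condition met.
G4: fails — 1 sees both 2 and 4.
G5: fails — u sees both s and t.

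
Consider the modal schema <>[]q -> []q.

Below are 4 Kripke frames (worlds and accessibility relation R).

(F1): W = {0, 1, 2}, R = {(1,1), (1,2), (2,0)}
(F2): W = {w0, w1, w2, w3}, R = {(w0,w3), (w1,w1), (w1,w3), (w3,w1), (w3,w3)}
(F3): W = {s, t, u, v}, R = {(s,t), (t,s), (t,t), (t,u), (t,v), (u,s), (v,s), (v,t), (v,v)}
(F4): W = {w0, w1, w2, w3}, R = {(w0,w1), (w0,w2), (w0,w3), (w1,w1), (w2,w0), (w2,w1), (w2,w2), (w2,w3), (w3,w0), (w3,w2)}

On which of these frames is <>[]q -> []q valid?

(F2)

This is the axiom for the Euclidean property; its first-order frame correspondent is forall x forall y forall z (Rxy & Rxz -> Ryz).
(F1): fails — R12 and R12 but not R22.
(F2): ✓.
(F3): fails — Rtv and Rtu but not Rvu.
(F4): fails — Rw0w1 and Rw0w3 but not Rw1w3.
Valid on: (F2).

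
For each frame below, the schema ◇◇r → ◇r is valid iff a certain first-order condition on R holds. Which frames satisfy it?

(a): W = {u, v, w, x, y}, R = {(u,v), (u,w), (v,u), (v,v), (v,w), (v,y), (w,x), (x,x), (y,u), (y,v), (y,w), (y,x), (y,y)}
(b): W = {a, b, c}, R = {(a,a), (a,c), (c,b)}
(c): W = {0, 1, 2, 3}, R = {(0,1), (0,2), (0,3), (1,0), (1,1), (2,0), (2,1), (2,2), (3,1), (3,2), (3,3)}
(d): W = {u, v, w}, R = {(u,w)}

The schema corresponds to transitivity: ∀x ∀y ∀z (Rxy ∧ Ryz → Rxz).
(a): fails — Ruv and Rvu but not Ruu.
(b): fails — Rac and Rcb but not Rab.
(c): fails — R10 and R02 but not R12.
(d): condition met.
Valid on: (d).

(d)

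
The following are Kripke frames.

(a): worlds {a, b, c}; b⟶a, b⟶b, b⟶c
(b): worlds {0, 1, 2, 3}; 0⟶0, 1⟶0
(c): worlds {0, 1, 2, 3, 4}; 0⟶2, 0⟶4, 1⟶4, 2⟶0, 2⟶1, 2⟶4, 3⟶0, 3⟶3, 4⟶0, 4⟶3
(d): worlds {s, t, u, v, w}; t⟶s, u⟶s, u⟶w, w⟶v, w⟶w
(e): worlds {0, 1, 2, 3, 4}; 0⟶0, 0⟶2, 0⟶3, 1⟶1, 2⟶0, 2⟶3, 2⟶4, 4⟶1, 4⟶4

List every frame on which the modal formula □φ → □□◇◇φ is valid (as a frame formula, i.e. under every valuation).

The schema corresponds to a generalized confluence (Geach) condition: ∀x ∀z (xR²z → ∃w (xRw ∧ zR²w)).
(a): fails — bR²a but no w with bRw and aR²w.
(b): holds.
(c): fails — 0R²1 but no w with 0Rw and 1R²w.
(d): fails — uR²v but no w* with uRw* and vR²w*.
(e): fails — 0R²3 but no w with 0Rw and 3R²w.

(b)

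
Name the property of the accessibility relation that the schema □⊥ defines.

This is the Ver axiom.
Its frame correspondent is emptiness of R — ∀x ∀y ¬Rxy.

emptiness of R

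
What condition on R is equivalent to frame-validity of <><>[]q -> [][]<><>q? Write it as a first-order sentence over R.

This is a Sahlqvist (Geach-type) schema ◇^2□^1q → □^2◇^2q.
Minimal-valuation argument: fix x; take any y with xR^2y and any z with xR^2z. Set V(q) to the set of worlds R-reachable from y in exactly 1 step. Then □^1q holds at y, so the antecedent holds at x; validity forces ◇^2q at z, giving a w with zR^2w and yR^1w.
First-order correspondent: forall x forall y forall z ((x R^2 y & x R^2 z) -> exists w (yRw & z R^2 w)).

forall x forall y forall z ((x R^2 y & x R^2 z) -> exists w (yRw & z R^2 w))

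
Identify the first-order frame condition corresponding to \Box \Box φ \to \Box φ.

density

This is the C4 axiom.
Its frame correspondent is density — \forall x \forall y (Rxy \to \exists z (Rxz \wedge Rzy)).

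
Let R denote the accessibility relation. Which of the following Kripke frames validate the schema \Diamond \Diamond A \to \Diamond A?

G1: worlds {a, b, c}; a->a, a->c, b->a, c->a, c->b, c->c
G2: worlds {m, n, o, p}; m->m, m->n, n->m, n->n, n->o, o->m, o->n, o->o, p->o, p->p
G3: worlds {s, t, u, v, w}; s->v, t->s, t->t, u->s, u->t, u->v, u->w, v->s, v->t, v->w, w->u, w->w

none

Frame correspondent (Sahlqvist): \forall x \forall y \forall z (Rxy \wedge Ryz \to Rxz) — i.e. transitivity.
G1: fails — Rba and Rac but not Rbc.
G2: fails — Rpo and Rom but not Rpm.
G3: fails — Ruw and Rwu but not Ruu.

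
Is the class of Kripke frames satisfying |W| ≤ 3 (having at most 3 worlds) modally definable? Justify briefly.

Any modally definable frame class is closed under disjoint unions.
Any modal formula valid on each of 4 disjoint one-world frames is valid on their disjoint union (validity is preserved under disjoint unions). Each one-world frame has |W|=1≤3, but the union has |W|=4.
Hence having at most 3 worlds is not modally definable.

Not modally definable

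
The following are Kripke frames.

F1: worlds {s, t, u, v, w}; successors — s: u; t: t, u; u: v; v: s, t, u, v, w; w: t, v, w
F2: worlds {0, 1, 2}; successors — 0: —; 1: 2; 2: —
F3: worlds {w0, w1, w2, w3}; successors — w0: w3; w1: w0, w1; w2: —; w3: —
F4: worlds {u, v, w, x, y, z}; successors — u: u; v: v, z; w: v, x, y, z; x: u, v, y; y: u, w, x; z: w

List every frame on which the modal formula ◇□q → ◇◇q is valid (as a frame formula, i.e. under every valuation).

F1, F4

Frame correspondent (Sahlqvist): ∀x ∀y (xRy → ∃w (yRw ∧ xR²w)) — i.e. a generalized confluence (Geach) condition.
F1: ✓.
F2: fails — 1R2 but no w with 2Rw and 1R²w.
F3: fails — w0Rw3 but no w with w3Rw and w0R²w.
F4: ✓.
Valid on: F1, F4.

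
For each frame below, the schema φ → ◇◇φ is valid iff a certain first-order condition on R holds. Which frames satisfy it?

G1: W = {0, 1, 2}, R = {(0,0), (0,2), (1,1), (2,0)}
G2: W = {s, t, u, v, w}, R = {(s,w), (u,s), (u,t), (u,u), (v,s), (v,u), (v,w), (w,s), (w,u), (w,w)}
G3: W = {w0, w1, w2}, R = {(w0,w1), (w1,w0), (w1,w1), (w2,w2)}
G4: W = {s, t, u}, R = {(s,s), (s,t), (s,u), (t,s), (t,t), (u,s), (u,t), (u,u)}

This is the axiom for a generalized confluence (Geach) condition; its first-order frame correspondent is ∀x ∃w (x = w ∧ xR²w).
G1: condition met.
G2: fails — at t but no w* with t=w* and tR²w*.
G3: condition met.
G4: condition met.

G1, G3, G4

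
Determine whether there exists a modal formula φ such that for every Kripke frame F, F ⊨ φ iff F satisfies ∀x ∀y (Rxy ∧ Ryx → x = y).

Not definable by any modal formula

Any modally definable frame class is closed under surjective bounded morphisms.
The 8-cycle (worlds a,b,c,d,e,f,g,h with a→b→c→d→e→f→g→h→a) is antisymmetric. Sending even-indexed worlds to a and odd-indexed worlds to b is a surjective bounded morphism onto the two-world frame with a↔b, which is not antisymmetric.
So no modal formula (or set of formulas) defines exactly the antisymmetric frames.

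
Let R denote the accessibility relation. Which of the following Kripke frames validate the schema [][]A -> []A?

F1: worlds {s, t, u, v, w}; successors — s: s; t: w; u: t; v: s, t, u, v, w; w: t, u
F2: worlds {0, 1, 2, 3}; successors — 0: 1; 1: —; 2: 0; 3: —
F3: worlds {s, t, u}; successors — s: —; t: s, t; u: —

This is the axiom for density; its first-order frame correspondent is forall x forall y (Rxy -> exists z (Rxz & Rzy)).
F1: fails — Rwu but no z with Rwz and Rzu.
F2: fails — R01 but no z with R0z and Rz1.
F3: satisfies the condition.

F3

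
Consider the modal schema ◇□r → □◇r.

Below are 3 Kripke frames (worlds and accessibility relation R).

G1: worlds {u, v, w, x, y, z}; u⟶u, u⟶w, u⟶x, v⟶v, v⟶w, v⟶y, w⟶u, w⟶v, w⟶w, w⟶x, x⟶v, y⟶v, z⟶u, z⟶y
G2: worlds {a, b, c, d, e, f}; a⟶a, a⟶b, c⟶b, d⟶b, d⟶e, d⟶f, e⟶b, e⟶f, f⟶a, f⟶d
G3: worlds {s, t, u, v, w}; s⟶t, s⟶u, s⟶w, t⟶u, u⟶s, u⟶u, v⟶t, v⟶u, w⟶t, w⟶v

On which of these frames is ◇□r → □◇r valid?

Frame correspondent (Sahlqvist): ∀x ∀y ∀z (Rxy ∧ Rxz → ∃w (Ryw ∧ Rzw)) — i.e. convergence.
G1: fails — Ruu and Rux but u and x have no common successor.
G2: fails — Rab and Rab but b and b have no common successor.
G3: fails — Rsw and Rsu but w and u have no common successor.
Valid on no frame.

none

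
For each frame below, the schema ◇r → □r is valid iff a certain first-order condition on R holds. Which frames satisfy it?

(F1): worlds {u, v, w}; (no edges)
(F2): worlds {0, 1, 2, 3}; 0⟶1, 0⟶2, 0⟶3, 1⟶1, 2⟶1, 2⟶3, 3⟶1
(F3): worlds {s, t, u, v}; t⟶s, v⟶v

(F1), (F3)

The schema corresponds to partial functionality: ∀x ∀y ∀z (Rxy ∧ Rxz → y = z).
(F1): holds.
(F2): fails — 0 sees both 1 and 2.
(F3): holds.
Valid on: (F1), (F3).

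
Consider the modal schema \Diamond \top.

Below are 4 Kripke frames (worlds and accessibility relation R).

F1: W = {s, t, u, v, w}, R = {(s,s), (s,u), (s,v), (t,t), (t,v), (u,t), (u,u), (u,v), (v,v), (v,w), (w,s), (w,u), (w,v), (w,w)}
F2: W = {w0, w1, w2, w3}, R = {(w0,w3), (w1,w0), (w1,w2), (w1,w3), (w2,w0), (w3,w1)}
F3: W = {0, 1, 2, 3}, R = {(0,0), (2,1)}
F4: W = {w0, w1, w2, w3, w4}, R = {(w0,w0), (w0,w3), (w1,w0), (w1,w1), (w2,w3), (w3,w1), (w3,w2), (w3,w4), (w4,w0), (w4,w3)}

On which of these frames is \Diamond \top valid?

This is the axiom for seriality; its first-order frame correspondent is \forall x \exists y Rxy.
F1: holds.
F2: holds.
F3: fails — world 1 has no successor.
F4: holds.
Valid on: F1, F2, F4.

F1, F2, F4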